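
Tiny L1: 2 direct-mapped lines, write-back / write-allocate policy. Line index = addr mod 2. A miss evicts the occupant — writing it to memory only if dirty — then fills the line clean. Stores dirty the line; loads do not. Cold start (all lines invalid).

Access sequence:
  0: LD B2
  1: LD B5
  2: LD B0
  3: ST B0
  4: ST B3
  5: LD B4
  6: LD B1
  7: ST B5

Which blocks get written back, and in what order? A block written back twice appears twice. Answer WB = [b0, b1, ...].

WB = [0, 3]

  0 | R B2 → L0 miss [-]
  1 | R B5 → L1 miss [-]
  2 | R B0 → L0 miss [-]
  3 | W B0 → L0 hit [D]
  4 | W B3 → L1 miss [D]
  5 | R B4 → L0 miss wb→B0 [-]
  6 | R B1 → L1 miss wb→B3 [-]
  7 | W B5 → L1 miss [D]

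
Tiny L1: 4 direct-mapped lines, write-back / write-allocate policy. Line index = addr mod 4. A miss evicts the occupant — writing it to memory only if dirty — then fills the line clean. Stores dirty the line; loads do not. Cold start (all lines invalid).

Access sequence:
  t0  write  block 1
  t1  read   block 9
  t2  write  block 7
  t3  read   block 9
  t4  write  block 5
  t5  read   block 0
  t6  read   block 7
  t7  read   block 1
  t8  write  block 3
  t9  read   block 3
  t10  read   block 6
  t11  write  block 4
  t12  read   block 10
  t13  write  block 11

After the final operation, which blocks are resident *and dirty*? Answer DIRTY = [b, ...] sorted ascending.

0: W B1 -> L1 miss  d=D]
1: R B9 -> L1 miss wb->B1  d=-]
2: W B7 -> L3 miss  d=D]
3: R B9 -> L1 hit  d=-]
4: W B5 -> L1 miss  d=D]
5: R B0 -> L0 miss  d=-]
6: R B7 -> L3 hit  d=D]
7: R B1 -> L1 miss wb->B5  d=-]
8: W B3 -> L3 miss wb->B7  d=D]
9: R B3 -> L3 hit  d=D]
10: R B6 -> L2 miss  d=-]
11: W B4 -> L0 miss  d=D]
12: R B10 -> L2 miss  d=-]
13: W B11 -> L3 miss wb->B3  d=D]

DIRTY = [4, 11]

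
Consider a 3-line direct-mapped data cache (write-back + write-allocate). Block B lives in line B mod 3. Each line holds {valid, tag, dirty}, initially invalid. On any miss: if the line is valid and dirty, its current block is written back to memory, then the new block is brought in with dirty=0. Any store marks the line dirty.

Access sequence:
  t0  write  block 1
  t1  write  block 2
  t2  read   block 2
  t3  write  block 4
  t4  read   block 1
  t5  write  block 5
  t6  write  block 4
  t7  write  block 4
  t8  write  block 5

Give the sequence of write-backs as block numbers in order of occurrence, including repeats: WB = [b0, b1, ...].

WB = [1, 4, 2]

0: W B1 -> L1 miss  d=D]
1: W B2 -> L2 miss  d=D]
2: R B2 -> L2 hit  d=D]
3: W B4 -> L1 miss wb->B1  d=D]
4: R B1 -> L1 miss wb->B4  d=-]
5: W B5 -> L2 miss wb->B2  d=D]
6: W B4 -> L1 miss  d=D]
7: W B4 -> L1 hit  d=D]
8: W B5 -> L2 hit  d=D]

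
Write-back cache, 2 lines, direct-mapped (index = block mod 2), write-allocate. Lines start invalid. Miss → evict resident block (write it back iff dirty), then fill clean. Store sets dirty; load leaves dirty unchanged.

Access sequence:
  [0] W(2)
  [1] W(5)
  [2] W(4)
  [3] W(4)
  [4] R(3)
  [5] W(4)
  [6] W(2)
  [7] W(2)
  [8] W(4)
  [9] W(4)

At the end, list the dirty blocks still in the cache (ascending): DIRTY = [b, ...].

DIRTY = [4]

0: W B2 → L0 miss [D]
1: W B5 → L1 miss [D]
2: W B4 → L0 miss wb→B2 [D]
3: W B4 → L0 hit [D]
4: R B3 → L1 miss wb→B5 [-]
5: W B4 → L0 hit [D]
6: W B2 → L0 miss wb→B4 [D]
7: W B2 → L0 hit [D]
8: W B4 → L0 miss wb→B2 [D]
9: W B4 → L0 hit [D]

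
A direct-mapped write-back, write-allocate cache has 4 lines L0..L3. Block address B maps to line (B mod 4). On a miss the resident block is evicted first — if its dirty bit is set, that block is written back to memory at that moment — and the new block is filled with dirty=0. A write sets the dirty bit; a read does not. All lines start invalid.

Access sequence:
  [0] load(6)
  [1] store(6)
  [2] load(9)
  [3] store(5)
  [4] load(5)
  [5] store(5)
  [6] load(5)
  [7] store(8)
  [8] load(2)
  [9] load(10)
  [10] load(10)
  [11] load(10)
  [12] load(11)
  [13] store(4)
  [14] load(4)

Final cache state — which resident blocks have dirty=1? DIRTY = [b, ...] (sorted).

  0 | R B6 → L2 miss [-]
  1 | W B6 → L2 hit [D]
  2 | R B9 → L1 miss [-]
  3 | W B5 → L1 miss [D]
  4 | R B5 → L1 hit [D]
  5 | W B5 → L1 hit [D]
  6 | R B5 → L1 hit [D]
  7 | W B8 → L0 miss [D]
  8 | R B2 → L2 miss wb→B6 [-]
  9 | R B10 → L2 miss [-]
  10 | R B10 → L2 hit [-]
  11 | R B10 → L2 hit [-]
  12 | R B11 → L3 miss [-]
  13 | W B4 → L0 miss wb→B8 [D]
  14 | R B4 → L0 hit [D]

DIRTY = [4, 5]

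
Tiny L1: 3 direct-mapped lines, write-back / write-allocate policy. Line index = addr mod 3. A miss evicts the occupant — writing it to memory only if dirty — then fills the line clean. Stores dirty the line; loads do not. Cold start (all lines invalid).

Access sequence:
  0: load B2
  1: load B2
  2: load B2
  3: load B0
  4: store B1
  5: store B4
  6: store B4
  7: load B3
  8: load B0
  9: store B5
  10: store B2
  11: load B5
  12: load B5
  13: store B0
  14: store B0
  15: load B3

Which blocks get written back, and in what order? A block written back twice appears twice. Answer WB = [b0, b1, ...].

WB = [1, 5, 2, 0]

0: R B2 -> L2 miss  d=-]
1: R B2 -> L2 hit  d=-]
2: R B2 -> L2 hit  d=-]
3: R B0 -> L0 miss  d=-]
4: W B1 -> L1 miss  d=D]
5: W B4 -> L1 miss wb->B1  d=D]
6: W B4 -> L1 hit  d=D]
7: R B3 -> L0 miss  d=-]
8: R B0 -> L0 miss  d=-]
9: W B5 -> L2 miss  d=D]
10: W B2 -> L2 miss wb->B5  d=D]
11: R B5 -> L2 miss wb->B2  d=-]
12: R B5 -> L2 hit  d=-]
13: W B0 -> L0 hit  d=D]
14: W B0 -> L0 hit  d=D]
15: R B3 -> L0 miss wb->B0  d=-]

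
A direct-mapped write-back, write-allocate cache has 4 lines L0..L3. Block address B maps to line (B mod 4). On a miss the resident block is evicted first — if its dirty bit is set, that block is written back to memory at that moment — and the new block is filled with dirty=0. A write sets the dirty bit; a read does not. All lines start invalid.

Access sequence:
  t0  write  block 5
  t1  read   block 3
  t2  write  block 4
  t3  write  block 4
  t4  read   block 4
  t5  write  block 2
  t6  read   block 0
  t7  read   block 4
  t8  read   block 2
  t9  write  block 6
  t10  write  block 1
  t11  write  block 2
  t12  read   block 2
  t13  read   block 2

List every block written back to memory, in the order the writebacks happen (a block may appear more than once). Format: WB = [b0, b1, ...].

0: W B5 -> L1 miss  d=D]
1: R B3 -> L3 miss  d=-]
2: W B4 -> L0 miss  d=D]
3: W B4 -> L0 hit  d=D]
4: R B4 -> L0 hit  d=D]
5: W B2 -> L2 miss  d=D]
6: R B0 -> L0 miss wb->B4  d=-]
7: R B4 -> L0 miss  d=-]
8: R B2 -> L2 hit  d=D]
9: W B6 -> L2 miss wb->B2  d=D]
10: W B1 -> L1 miss wb->B5  d=D]
11: W B2 -> L2 miss wb->B6  d=D]
12: R B2 -> L2 hit  d=D]
13: R B2 -> L2 hit  d=D]

WB = [4, 2, 5, 6]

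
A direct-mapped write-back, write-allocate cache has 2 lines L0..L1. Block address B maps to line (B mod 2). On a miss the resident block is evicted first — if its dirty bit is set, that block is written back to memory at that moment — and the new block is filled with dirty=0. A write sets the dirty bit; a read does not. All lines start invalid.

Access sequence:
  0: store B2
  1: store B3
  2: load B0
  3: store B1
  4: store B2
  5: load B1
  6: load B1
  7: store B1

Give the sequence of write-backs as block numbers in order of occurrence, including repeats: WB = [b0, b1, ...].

WB = [2, 3]

0: W B2 → L0 miss [D]
1: W B3 → L1 miss [D]
2: R B0 → L0 miss wb→B2 [-]
3: W B1 → L1 miss wb→B3 [D]
4: W B2 → L0 miss [D]
5: R B1 → L1 hit [D]
6: R B1 → L1 hit [D]
7: W B1 → L1 hit [D]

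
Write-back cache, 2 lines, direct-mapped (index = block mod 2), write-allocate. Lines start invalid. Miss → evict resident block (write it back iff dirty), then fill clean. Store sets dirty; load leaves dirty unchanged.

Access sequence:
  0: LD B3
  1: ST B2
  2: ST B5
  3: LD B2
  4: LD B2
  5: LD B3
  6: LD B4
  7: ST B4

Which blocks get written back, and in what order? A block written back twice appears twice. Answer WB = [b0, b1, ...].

WB = [5, 2]

0: R B3 -> L1 miss  d=-]
1: W B2 -> L0 miss  d=D]
2: W B5 -> L1 miss  d=D]
3: R B2 -> L0 hit  d=D]
4: R B2 -> L0 hit  d=D]
5: R B3 -> L1 miss wb->B5  d=-]
6: R B4 -> L0 miss wb->B2  d=-]
7: W B4 -> L0 hit  d=D]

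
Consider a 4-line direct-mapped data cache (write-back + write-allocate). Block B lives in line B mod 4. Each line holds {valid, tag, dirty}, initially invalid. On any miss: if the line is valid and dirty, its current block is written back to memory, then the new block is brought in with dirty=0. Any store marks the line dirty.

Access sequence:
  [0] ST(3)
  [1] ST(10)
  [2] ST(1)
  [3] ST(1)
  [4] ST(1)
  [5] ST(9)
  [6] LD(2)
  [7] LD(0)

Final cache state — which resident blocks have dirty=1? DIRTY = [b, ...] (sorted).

  0 | W B3 → L3 miss [D]
  1 | W B10 → L2 miss [D]
  2 | W B1 → L1 miss [D]
  3 | W B1 → L1 hit [D]
  4 | W B1 → L1 hit [D]
  5 | W B9 → L1 miss wb→B1 [D]
  6 | R B2 → L2 miss wb→B10 [-]
  7 | R B0 → L0 miss [-]

DIRTY = [3, 9]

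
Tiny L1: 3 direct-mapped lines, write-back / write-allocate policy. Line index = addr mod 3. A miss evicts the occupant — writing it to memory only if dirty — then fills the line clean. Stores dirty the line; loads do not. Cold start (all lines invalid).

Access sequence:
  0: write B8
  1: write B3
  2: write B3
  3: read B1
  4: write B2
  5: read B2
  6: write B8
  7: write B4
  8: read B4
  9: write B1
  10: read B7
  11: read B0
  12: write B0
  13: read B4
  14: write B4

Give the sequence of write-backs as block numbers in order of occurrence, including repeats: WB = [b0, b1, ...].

WB = [8, 2, 4, 1, 3]

  0 | W B8 → L2 miss [D]
  1 | W B3 → L0 miss [D]
  2 | W B3 → L0 hit [D]
  3 | R B1 → L1 miss [-]
  4 | W B2 → L2 miss wb→B8 [D]
  5 | R B2 → L2 hit [D]
  6 | W B8 → L2 miss wb→B2 [D]
  7 | W B4 → L1 miss [D]
  8 | R B4 → L1 hit [D]
  9 | W B1 → L1 miss wb→B4 [D]
  10 | R B7 → L1 miss wb→B1 [-]
  11 | R B0 → L0 miss wb→B3 [-]
  12 | W B0 → L0 hit [D]
  13 | R B4 → L1 miss [-]
  14 | W B4 → L1 hit [D]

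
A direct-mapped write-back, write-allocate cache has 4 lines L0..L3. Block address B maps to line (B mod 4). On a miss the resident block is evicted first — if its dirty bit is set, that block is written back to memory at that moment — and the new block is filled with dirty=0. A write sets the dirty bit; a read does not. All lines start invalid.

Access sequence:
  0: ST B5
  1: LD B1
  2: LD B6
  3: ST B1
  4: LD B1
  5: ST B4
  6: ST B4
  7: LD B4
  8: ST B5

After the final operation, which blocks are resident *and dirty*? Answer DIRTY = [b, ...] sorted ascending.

0: W B5 → L1 miss [D]
1: R B1 → L1 miss wb→B5 [-]
2: R B6 → L2 miss [-]
3: W B1 → L1 hit [D]
4: R B1 → L1 hit [D]
5: W B4 → L0 miss [D]
6: W B4 → L0 hit [D]
7: R B4 → L0 hit [D]
8: W B5 → L1 miss wb→B1 [D]

DIRTY = [4, 5]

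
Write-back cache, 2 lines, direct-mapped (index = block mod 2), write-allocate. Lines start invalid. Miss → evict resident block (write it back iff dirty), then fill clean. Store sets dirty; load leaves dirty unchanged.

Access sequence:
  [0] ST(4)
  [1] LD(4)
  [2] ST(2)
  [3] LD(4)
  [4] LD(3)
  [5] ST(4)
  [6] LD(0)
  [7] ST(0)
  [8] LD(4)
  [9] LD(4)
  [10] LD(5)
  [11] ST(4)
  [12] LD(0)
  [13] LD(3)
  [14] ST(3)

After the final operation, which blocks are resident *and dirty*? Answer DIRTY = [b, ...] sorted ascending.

0: W B4 → L0 miss [D]
1: R B4 → L0 hit [D]
2: W B2 → L0 miss wb→B4 [D]
3: R B4 → L0 miss wb→B2 [-]
4: R B3 → L1 miss [-]
5: W B4 → L0 hit [D]
6: R B0 → L0 miss wb→B4 [-]
7: W B0 → L0 hit [D]
8: R B4 → L0 miss wb→B0 [-]
9: R B4 → L0 hit [-]
10: R B5 → L1 miss [-]
11: W B4 → L0 hit [D]
12: R B0 → L0 miss wb→B4 [-]
13: R B3 → L1 miss [-]
14: W B3 → L1 hit [D]

DIRTY = [3]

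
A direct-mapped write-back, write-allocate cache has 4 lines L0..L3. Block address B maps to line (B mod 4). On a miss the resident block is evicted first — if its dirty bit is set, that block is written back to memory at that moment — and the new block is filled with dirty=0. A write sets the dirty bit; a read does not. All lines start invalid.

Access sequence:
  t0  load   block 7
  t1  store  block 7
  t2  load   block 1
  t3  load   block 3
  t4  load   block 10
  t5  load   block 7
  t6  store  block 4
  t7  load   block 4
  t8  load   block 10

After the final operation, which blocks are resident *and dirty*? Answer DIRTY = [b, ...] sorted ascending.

DIRTY = [4]

0: R B7 -> L3 miss  d=-]
1: W B7 -> L3 hit  d=D]
2: R B1 -> L1 miss  d=-]
3: R B3 -> L3 miss wb->B7  d=-]
4: R B10 -> L2 miss  d=-]
5: R B7 -> L3 miss  d=-]
6: W B4 -> L0 miss  d=D]
7: R B4 -> L0 hit  d=D]
8: R B10 -> L2 hit  d=-]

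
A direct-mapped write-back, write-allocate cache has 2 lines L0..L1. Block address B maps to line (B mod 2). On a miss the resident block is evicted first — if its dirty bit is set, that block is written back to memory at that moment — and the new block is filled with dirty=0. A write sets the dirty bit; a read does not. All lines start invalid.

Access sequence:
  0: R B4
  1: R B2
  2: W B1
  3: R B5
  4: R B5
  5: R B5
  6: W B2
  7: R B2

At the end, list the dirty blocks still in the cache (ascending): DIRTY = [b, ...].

DIRTY = [2]

0: R B4 -> L0 miss  d=-]
1: R B2 -> L0 miss  d=-]
2: W B1 -> L1 miss  d=D]
3: R B5 -> L1 miss wb->B1  d=-]
4: R B5 -> L1 hit  d=-]
5: R B5 -> L1 hit  d=-]
6: W B2 -> L0 hit  d=D]
7: R B2 -> L0 hit  d=D]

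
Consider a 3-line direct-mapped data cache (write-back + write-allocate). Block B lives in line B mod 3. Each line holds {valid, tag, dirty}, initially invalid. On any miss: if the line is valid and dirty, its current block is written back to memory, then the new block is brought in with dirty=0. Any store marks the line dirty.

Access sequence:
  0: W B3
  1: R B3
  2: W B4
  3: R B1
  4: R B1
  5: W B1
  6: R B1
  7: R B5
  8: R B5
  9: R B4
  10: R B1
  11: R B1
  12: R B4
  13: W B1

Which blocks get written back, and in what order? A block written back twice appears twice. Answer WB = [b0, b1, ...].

WB = [4, 1]

0: W B3 -> L0 miss  d=D]
1: R B3 -> L0 hit  d=D]
2: W B4 -> L1 miss  d=D]
3: R B1 -> L1 miss wb->B4  d=-]
4: R B1 -> L1 hit  d=-]
5: W B1 -> L1 hit  d=D]
6: R B1 -> L1 hit  d=D]
7: R B5 -> L2 miss  d=-]
8: R B5 -> L2 hit  d=-]
9: R B4 -> L1 miss wb->B1  d=-]
10: R B1 -> L1 miss  d=-]
11: R B1 -> L1 hit  d=-]
12: R B4 -> L1 miss  d=-]
13: W B1 -> L1 miss  d=D]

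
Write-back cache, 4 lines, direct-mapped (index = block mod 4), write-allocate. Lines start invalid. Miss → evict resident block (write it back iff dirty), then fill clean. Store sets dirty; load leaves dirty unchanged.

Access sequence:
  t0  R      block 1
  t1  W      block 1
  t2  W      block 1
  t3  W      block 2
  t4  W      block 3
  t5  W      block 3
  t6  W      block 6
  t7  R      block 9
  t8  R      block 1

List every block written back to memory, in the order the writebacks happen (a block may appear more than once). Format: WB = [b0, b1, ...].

WB = [2, 1]

0: R B1 -> L1 miss  d=-]
1: W B1 -> L1 hit  d=D]
2: W B1 -> L1 hit  d=D]
3: W B2 -> L2 miss  d=D]
4: W B3 -> L3 miss  d=D]
5: W B3 -> L3 hit  d=D]
6: W B6 -> L2 miss wb->B2  d=D]
7: R B9 -> L1 miss wb->B1  d=-]
8: R B1 -> L1 miss  d=-]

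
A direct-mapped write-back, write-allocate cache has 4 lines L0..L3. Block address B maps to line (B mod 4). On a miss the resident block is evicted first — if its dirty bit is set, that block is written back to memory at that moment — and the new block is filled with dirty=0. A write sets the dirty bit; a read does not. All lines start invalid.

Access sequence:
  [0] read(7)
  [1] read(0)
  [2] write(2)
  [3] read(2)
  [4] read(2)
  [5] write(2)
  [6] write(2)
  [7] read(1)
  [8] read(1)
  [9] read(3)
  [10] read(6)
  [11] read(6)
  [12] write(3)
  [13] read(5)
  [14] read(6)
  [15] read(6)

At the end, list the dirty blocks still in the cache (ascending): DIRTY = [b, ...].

0: R B7 → L3 miss [-]
1: R B0 → L0 miss [-]
2: W B2 → L2 miss [D]
3: R B2 → L2 hit [D]
4: R B2 → L2 hit [D]
5: W B2 → L2 hit [D]
6: W B2 → L2 hit [D]
7: R B1 → L1 miss [-]
8: R B1 → L1 hit [-]
9: R B3 → L3 miss [-]
10: R B6 → L2 miss wb→B2 [-]
11: R B6 → L2 hit [-]
12: W B3 → L3 hit [D]
13: R B5 → L1 miss [-]
14: R B6 → L2 hit [-]
15: R B6 → L2 hit [-]

DIRTY = [3]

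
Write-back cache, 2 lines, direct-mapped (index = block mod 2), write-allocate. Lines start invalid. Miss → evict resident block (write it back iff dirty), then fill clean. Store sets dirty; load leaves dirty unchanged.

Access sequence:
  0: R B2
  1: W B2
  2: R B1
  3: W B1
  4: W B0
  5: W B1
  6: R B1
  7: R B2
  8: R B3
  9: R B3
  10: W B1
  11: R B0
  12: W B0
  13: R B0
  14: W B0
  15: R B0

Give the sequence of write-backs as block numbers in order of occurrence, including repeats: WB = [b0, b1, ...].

0: R B2 -> L0 miss  d=-]
1: W B2 -> L0 hit  d=D]
2: R B1 -> L1 miss  d=-]
3: W B1 -> L1 hit  d=D]
4: W B0 -> L0 miss wb->B2  d=D]
5: W B1 -> L1 hit  d=D]
6: R B1 -> L1 hit  d=D]
7: R B2 -> L0 miss wb->B0  d=-]
8: R B3 -> L1 miss wb->B1  d=-]
9: R B3 -> L1 hit  d=-]
10: W B1 -> L1 miss  d=D]
11: R B0 -> L0 miss  d=-]
12: W B0 -> L0 hit  d=D]
13: R B0 -> L0 hit  d=D]
14: W B0 -> L0 hit  d=D]
15: R B0 -> L0 hit  d=D]

WB = [2, 0, 1]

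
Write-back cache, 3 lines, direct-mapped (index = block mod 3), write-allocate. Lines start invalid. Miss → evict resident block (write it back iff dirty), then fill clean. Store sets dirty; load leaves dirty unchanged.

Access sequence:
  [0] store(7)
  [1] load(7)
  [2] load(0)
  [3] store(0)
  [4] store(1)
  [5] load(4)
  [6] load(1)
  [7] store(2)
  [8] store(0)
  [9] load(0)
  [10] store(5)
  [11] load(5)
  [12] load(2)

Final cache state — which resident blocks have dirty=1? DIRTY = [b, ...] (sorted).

DIRTY = [0]

  0 | W B7 → L1 miss [D]
  1 | R B7 → L1 hit [D]
  2 | R B0 → L0 miss [-]
  3 | W B0 → L0 hit [D]
  4 | W B1 → L1 miss wb→B7 [D]
  5 | R B4 → L1 miss wb→B1 [-]
  6 | R B1 → L1 miss [-]
  7 | W B2 → L2 miss [D]
  8 | W B0 → L0 hit [D]
  9 | R B0 → L0 hit [D]
  10 | W B5 → L2 miss wb→B2 [D]
  11 | R B5 → L2 hit [D]
  12 | R B2 → L2 miss wb→B5 [-]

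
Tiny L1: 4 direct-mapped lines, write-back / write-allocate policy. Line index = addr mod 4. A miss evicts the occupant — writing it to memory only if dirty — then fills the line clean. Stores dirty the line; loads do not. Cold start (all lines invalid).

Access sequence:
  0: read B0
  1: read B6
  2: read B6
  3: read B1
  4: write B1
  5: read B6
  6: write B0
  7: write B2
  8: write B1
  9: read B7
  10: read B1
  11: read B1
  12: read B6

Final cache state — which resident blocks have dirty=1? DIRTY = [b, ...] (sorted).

  0 | R B0 → L0 miss [-]
  1 | R B6 → L2 miss [-]
  2 | R B6 → L2 hit [-]
  3 | R B1 → L1 miss [-]
  4 | W B1 → L1 hit [D]
  5 | R B6 → L2 hit [-]
  6 | W B0 → L0 hit [D]
  7 | W B2 → L2 miss [D]
  8 | W B1 → L1 hit [D]
  9 | R B7 → L3 miss [-]
  10 | R B1 → L1 hit [D]
  11 | R B1 → L1 hit [D]
  12 | R B6 → L2 miss wb→B2 [-]

DIRTY = [0, 1]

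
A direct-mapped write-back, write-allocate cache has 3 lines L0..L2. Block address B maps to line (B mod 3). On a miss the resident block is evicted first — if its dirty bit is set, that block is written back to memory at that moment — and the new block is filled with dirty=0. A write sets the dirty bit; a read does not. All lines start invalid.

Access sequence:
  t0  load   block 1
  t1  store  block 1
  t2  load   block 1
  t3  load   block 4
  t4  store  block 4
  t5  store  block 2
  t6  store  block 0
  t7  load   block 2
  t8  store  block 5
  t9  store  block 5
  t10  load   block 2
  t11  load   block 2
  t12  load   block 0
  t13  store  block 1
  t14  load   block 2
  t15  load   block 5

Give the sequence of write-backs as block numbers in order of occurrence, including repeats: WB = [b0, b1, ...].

WB = [1, 2, 5, 4]

  0 | R B1 → L1 miss [-]
  1 | W B1 → L1 hit [D]
  2 | R B1 → L1 hit [D]
  3 | R B4 → L1 miss wb→B1 [-]
  4 | W B4 → L1 hit [D]
  5 | W B2 → L2 miss [D]
  6 | W B0 → L0 miss [D]
  7 | R B2 → L2 hit [D]
  8 | W B5 → L2 miss wb→B2 [D]
  9 | W B5 → L2 hit [D]
  10 | R B2 → L2 miss wb→B5 [-]
  11 | R B2 → L2 hit [-]
  12 | R B0 → L0 hit [D]
  13 | W B1 → L1 miss wb→B4 [D]
  14 | R B2 → L2 hit [-]
  15 | R B5 → L2 miss [-]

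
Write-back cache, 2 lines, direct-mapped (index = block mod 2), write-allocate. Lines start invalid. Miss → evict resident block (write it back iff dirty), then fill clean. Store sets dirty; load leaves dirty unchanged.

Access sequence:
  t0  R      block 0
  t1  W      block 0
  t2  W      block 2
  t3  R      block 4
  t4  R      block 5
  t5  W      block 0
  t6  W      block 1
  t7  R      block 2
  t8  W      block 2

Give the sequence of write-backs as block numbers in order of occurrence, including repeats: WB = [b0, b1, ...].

0: R B0 -> L0 miss  d=-]
1: W B0 -> L0 hit  d=D]
2: W B2 -> L0 miss wb->B0  d=D]
3: R B4 -> L0 miss wb->B2  d=-]
4: R B5 -> L1 miss  d=-]
5: W B0 -> L0 miss  d=D]
6: W B1 -> L1 miss  d=D]
7: R B2 -> L0 miss wb->B0  d=-]
8: W B2 -> L0 hit  d=D]

WB = [0, 2, 0]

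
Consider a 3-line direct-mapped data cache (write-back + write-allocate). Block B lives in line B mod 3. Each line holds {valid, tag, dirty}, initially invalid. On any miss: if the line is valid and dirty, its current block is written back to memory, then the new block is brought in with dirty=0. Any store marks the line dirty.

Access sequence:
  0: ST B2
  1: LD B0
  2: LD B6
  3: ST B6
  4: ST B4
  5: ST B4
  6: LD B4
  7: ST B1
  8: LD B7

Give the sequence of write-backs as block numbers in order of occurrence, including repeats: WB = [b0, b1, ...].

WB = [4, 1]

  0 | W B2 → L2 miss [D]
  1 | R B0 → L0 miss [-]
  2 | R B6 → L0 miss [-]
  3 | W B6 → L0 hit [D]
  4 | W B4 → L1 miss [D]
  5 | W B4 → L1 hit [D]
  6 | R B4 → L1 hit [D]
  7 | W B1 → L1 miss wb→B4 [D]
  8 | R B7 → L1 miss wb→B1 [-]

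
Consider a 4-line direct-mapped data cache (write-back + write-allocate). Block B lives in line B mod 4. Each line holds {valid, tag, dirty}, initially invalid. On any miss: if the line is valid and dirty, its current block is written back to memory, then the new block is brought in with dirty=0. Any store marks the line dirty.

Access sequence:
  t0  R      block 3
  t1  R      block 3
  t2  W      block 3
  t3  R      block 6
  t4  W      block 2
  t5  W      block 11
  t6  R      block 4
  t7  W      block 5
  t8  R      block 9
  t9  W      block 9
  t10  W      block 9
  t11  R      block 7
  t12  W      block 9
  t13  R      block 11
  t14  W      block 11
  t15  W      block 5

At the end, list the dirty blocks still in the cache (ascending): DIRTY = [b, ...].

  0 | R B3 → L3 miss [-]
  1 | R B3 → L3 hit [-]
  2 | W B3 → L3 hit [D]
  3 | R B6 → L2 miss [-]
  4 | W B2 → L2 miss [D]
  5 | W B11 → L3 miss wb→B3 [D]
  6 | R B4 → L0 miss [-]
  7 | W B5 → L1 miss [D]
  8 | R B9 → L1 miss wb→B5 [-]
  9 | W B9 → L1 hit [D]
  10 | W B9 → L1 hit [D]
  11 | R B7 → L3 miss wb→B11 [-]
  12 | W B9 → L1 hit [D]
  13 | R B11 → L3 miss [-]
  14 | W B11 → L3 hit [D]
  15 | W B5 → L1 miss wb→B9 [D]

DIRTY = [2, 5, 11]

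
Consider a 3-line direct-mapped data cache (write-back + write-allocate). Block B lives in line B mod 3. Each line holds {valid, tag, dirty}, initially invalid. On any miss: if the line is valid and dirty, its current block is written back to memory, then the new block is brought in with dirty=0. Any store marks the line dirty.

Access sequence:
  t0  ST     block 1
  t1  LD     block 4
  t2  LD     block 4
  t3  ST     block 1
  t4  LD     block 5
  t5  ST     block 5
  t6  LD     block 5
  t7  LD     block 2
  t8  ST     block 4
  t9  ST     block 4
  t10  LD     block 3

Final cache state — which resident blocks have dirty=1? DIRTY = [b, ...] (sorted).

DIRTY = [4]

0: W B1 -> L1 miss  d=D]
1: R B4 -> L1 miss wb->B1  d=-]
2: R B4 -> L1 hit  d=-]
3: W B1 -> L1 miss  d=D]
4: R B5 -> L2 miss  d=-]
5: W B5 -> L2 hit  d=D]
6: R B5 -> L2 hit  d=D]
7: R B2 -> L2 miss wb->B5  d=-]
8: W B4 -> L1 miss wb->B1  d=D]
9: W B4 -> L1 hit  d=D]
10: R B3 -> L0 miss  d=-]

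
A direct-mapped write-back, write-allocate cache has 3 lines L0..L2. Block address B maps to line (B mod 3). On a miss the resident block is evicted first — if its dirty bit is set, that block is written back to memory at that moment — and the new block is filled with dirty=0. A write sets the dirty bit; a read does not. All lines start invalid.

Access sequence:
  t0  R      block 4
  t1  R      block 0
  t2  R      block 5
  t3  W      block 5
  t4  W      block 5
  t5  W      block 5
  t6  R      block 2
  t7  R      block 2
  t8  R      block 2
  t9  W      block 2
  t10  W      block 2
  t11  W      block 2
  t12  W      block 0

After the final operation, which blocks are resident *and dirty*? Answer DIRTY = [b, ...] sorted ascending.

DIRTY = [0, 2]

  0 | R B4 → L1 miss [-]
  1 | R B0 → L0 miss [-]
  2 | R B5 → L2 miss [-]
  3 | W B5 → L2 hit [D]
  4 | W B5 → L2 hit [D]
  5 | W B5 → L2 hit [D]
  6 | R B2 → L2 miss wb→B5 [-]
  7 | R B2 → L2 hit [-]
  8 | R B2 → L2 hit [-]
  9 | W B2 → L2 hit [D]
  10 | W B2 → L2 hit [D]
  11 | W B2 → L2 hit [D]
  12 | W B0 → L0 hit [D]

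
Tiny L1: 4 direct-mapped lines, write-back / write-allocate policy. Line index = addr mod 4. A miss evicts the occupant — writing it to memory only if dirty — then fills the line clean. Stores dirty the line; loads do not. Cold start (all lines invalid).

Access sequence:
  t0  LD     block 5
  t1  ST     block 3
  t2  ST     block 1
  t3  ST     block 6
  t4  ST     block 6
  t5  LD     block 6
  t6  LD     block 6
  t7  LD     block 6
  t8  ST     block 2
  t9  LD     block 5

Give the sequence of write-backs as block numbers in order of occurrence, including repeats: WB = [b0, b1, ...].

0: R B5 → L1 miss [-]
1: W B3 → L3 miss [D]
2: W B1 → L1 miss [D]
3: W B6 → L2 miss [D]
4: W B6 → L2 hit [D]
5: R B6 → L2 hit [D]
6: R B6 → L2 hit [D]
7: R B6 → L2 hit [D]
8: W B2 → L2 miss wb→B6 [D]
9: R B5 → L1 miss wb→B1 [-]

WB = [6, 1]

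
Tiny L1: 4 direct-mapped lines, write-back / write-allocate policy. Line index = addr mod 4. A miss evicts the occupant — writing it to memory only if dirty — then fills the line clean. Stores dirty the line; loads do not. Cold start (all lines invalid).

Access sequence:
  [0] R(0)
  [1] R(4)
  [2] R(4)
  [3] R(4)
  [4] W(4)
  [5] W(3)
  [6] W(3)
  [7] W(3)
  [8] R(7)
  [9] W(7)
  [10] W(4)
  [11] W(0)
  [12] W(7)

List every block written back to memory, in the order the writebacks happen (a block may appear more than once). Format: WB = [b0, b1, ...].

  0 | R B0 → L0 miss [-]
  1 | R B4 → L0 miss [-]
  2 | R B4 → L0 hit [-]
  3 | R B4 → L0 hit [-]
  4 | W B4 → L0 hit [D]
  5 | W B3 → L3 miss [D]
  6 | W B3 → L3 hit [D]
  7 | W B3 → L3 hit [D]
  8 | R B7 → L3 miss wb→B3 [-]
  9 | W B7 → L3 hit [D]
  10 | W B4 → L0 hit [D]
  11 | W B0 → L0 miss wb→B4 [D]
  12 | W B7 → L3 hit [D]

WB = [3, 4]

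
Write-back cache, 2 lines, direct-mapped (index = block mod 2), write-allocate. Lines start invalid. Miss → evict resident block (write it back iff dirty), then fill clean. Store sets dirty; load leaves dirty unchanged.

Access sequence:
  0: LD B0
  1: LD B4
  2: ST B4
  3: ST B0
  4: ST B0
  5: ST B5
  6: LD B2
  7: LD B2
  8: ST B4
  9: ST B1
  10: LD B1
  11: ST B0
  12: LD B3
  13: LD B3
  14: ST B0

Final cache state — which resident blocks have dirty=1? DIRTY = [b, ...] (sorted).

DIRTY = [0]

0: R B0 → L0 miss [-]
1: R B4 → L0 miss [-]
2: W B4 → L0 hit [D]
3: W B0 → L0 miss wb→B4 [D]
4: W B0 → L0 hit [D]
5: W B5 → L1 miss [D]
6: R B2 → L0 miss wb→B0 [-]
7: R B2 → L0 hit [-]
8: W B4 → L0 miss [D]
9: W B1 → L1 miss wb→B5 [D]
10: R B1 → L1 hit [D]
11: W B0 → L0 miss wb→B4 [D]
12: R B3 → L1 miss wb→B1 [-]
13: R B3 → L1 hit [-]
14: W B0 → L0 hit [D]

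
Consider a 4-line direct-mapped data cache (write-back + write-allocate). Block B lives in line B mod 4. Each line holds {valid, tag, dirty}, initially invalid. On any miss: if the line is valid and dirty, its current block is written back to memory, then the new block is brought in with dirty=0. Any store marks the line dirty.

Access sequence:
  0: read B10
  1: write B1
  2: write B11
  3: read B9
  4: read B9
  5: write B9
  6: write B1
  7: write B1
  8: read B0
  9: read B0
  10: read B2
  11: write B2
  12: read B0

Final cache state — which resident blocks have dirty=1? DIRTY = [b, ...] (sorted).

0: R B10 -> L2 miss  d=-]
1: W B1 -> L1 miss  d=D]
2: W B11 -> L3 miss  d=D]
3: R B9 -> L1 miss wb->B1  d=-]
4: R B9 -> L1 hit  d=-]
5: W B9 -> L1 hit  d=D]
6: W B1 -> L1 miss wb->B9  d=D]
7: W B1 -> L1 hit  d=D]
8: R B0 -> L0 miss  d=-]
9: R B0 -> L0 hit  d=-]
10: R B2 -> L2 miss  d=-]
11: W B2 -> L2 hit  d=D]
12: R B0 -> L0 hit  d=-]

DIRTY = [1, 2, 11]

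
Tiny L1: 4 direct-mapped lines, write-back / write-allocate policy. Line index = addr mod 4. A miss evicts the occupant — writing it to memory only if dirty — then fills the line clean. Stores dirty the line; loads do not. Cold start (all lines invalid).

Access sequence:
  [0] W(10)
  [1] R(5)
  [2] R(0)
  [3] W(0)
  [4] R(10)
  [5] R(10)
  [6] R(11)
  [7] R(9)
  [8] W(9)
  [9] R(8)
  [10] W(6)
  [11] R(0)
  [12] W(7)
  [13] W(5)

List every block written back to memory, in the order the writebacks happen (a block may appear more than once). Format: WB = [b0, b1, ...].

WB = [0, 10, 9]

  0 | W B10 → L2 miss [D]
  1 | R B5 → L1 miss [-]
  2 | R B0 → L0 miss [-]
  3 | W B0 → L0 hit [D]
  4 | R B10 → L2 hit [D]
  5 | R B10 → L2 hit [D]
  6 | R B11 → L3 miss [-]
  7 | R B9 → L1 miss [-]
  8 | W B9 → L1 hit [D]
  9 | R B8 → L0 miss wb→B0 [-]
  10 | W B6 → L2 miss wb→B10 [D]
  11 | R B0 → L0 miss [-]
  12 | W B7 → L3 miss [D]
  13 | W B5 → L1 miss wb→B9 [D]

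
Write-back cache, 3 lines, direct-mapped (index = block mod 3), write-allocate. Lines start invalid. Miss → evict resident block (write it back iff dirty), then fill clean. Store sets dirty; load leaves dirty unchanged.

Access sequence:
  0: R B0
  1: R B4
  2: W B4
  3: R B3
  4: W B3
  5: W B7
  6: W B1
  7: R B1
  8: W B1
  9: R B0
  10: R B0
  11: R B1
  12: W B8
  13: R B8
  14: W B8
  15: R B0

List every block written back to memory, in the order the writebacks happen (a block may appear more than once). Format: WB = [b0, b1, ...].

WB = [4, 7, 3]

0: R B0 → L0 miss [-]
1: R B4 → L1 miss [-]
2: W B4 → L1 hit [D]
3: R B3 → L0 miss [-]
4: W B3 → L0 hit [D]
5: W B7 → L1 miss wb→B4 [D]
6: W B1 → L1 miss wb→B7 [D]
7: R B1 → L1 hit [D]
8: W B1 → L1 hit [D]
9: R B0 → L0 miss wb→B3 [-]
10: R B0 → L0 hit [-]
11: R B1 → L1 hit [D]
12: W B8 → L2 miss [D]
13: R B8 → L2 hit [D]
14: W B8 → L2 hit [D]
15: R B0 → L0 hit [-]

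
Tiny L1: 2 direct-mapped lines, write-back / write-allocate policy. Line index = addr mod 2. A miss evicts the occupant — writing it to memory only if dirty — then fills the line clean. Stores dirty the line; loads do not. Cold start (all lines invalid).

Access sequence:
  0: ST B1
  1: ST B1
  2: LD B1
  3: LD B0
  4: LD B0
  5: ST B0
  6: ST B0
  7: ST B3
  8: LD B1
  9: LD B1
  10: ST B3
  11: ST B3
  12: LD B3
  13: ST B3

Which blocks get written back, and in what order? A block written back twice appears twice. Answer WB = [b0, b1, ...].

0: W B1 → L1 miss [D]
1: W B1 → L1 hit [D]
2: R B1 → L1 hit [D]
3: R B0 → L0 miss [-]
4: R B0 → L0 hit [-]
5: W B0 → L0 hit [D]
6: W B0 → L0 hit [D]
7: W B3 → L1 miss wb→B1 [D]
8: R B1 → L1 miss wb→B3 [-]
9: R B1 → L1 hit [-]
10: W B3 → L1 miss [D]
11: W B3 → L1 hit [D]
12: R B3 → L1 hit [D]
13: W B3 → L1 hit [D]

WB = [1, 3]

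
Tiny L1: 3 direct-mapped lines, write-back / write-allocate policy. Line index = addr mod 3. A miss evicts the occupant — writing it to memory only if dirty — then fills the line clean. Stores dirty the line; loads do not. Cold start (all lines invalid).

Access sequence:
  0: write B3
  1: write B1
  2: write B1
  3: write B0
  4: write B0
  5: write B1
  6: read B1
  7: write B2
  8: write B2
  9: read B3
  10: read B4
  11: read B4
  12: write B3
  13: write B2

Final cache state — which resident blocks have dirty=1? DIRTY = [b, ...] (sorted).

DIRTY = [2, 3]

  0 | W B3 → L0 miss [D]
  1 | W B1 → L1 miss [D]
  2 | W B1 → L1 hit [D]
  3 | W B0 → L0 miss wb→B3 [D]
  4 | W B0 → L0 hit [D]
  5 | W B1 → L1 hit [D]
  6 | R B1 → L1 hit [D]
  7 | W B2 → L2 miss [D]
  8 | W B2 → L2 hit [D]
  9 | R B3 → L0 miss wb→B0 [-]
  10 | R B4 → L1 miss wb→B1 [-]
  11 | R B4 → L1 hit [-]
  12 | W B3 → L0 hit [D]
  13 | W B2 → L2 hit [D]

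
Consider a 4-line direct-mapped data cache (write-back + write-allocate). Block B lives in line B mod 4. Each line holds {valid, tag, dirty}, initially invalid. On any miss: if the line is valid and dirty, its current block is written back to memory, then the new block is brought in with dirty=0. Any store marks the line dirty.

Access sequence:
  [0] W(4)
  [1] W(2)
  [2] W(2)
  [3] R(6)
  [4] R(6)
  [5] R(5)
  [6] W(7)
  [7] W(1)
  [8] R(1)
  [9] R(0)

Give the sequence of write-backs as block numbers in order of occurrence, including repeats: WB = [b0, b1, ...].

0: W B4 -> L0 miss  d=D]
1: W B2 -> L2 miss  d=D]
2: W B2 -> L2 hit  d=D]
3: R B6 -> L2 miss wb->B2  d=-]
4: R B6 -> L2 hit  d=-]
5: R B5 -> L1 miss  d=-]
6: W B7 -> L3 miss  d=D]
7: W B1 -> L1 miss  d=D]
8: R B1 -> L1 hit  d=D]
9: R B0 -> L0 miss wb->B4  d=-]

WB = [2, 4]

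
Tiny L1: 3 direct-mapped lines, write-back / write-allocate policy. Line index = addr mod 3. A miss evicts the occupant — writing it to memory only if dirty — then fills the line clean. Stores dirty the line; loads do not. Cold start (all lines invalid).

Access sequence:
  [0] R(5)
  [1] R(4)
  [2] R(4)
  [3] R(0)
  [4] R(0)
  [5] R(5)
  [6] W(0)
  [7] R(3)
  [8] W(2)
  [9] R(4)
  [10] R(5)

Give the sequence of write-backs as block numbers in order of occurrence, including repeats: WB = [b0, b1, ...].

0: R B5 -> L2 miss  d=-]
1: R B4 -> L1 miss  d=-]
2: R B4 -> L1 hit  d=-]
3: R B0 -> L0 miss  d=-]
4: R B0 -> L0 hit  d=-]
5: R B5 -> L2 hit  d=-]
6: W B0 -> L0 hit  d=D]
7: R B3 -> L0 miss wb->B0  d=-]
8: W B2 -> L2 miss  d=D]
9: R B4 -> L1 hit  d=-]
10: R B5 -> L2 miss wb->B2  d=-]

WB = [0, 2]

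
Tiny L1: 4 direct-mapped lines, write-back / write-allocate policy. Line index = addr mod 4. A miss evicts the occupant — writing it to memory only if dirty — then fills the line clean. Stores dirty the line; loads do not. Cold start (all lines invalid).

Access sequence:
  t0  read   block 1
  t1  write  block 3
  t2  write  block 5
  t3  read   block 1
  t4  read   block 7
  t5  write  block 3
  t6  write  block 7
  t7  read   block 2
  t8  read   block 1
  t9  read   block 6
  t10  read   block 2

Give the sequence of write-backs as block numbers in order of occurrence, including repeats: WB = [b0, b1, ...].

WB = [5, 3, 3]

0: R B1 -> L1 miss  d=-]
1: W B3 -> L3 miss  d=D]
2: W B5 -> L1 miss  d=D]
3: R B1 -> L1 miss wb->B5  d=-]
4: R B7 -> L3 miss wb->B3  d=-]
5: W B3 -> L3 miss  d=D]
6: W B7 -> L3 miss wb->B3  d=D]
7: R B2 -> L2 miss  d=-]
8: R B1 -> L1 hit  d=-]
9: R B6 -> L2 miss  d=-]
10: R B2 -> L2 miss  d=-]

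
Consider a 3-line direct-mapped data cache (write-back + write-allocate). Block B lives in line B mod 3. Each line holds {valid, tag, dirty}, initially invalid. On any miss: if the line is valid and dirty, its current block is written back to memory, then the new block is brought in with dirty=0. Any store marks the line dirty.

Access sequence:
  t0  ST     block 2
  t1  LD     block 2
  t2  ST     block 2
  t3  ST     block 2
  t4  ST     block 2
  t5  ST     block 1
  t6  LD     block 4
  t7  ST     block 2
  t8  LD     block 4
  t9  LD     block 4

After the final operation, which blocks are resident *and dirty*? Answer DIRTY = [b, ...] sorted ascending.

DIRTY = [2]

  0 | W B2 → L2 miss [D]
  1 | R B2 → L2 hit [D]
  2 | W B2 → L2 hit [D]
  3 | W B2 → L2 hit [D]
  4 | W B2 → L2 hit [D]
  5 | W B1 → L1 miss [D]
  6 | R B4 → L1 miss wb→B1 [-]
  7 | W B2 → L2 hit [D]
  8 | R B4 → L1 hit [-]
  9 | R B4 → L1 hit [-]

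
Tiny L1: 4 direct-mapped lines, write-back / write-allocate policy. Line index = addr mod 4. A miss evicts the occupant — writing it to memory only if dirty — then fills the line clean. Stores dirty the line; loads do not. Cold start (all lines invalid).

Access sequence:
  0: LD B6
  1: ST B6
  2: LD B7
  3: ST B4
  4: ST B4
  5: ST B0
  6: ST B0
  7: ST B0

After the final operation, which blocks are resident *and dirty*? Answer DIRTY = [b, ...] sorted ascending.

DIRTY = [0, 6]

0: R B6 -> L2 miss  d=-]
1: W B6 -> L2 hit  d=D]
2: R B7 -> L3 miss  d=-]
3: W B4 -> L0 miss  d=D]
4: W B4 -> L0 hit  d=D]
5: W B0 -> L0 miss wb->B4  d=D]
6: W B0 -> L0 hit  d=D]
7: W B0 -> L0 hit  d=D]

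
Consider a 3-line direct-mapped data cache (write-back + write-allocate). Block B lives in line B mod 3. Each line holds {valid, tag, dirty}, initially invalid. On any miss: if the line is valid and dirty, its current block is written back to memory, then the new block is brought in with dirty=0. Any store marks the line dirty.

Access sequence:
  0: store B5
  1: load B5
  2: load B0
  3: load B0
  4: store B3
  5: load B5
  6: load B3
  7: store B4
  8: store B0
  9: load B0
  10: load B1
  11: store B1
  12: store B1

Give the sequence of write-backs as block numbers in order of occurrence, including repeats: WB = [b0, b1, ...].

WB = [3, 4]

0: W B5 -> L2 miss  d=D]
1: R B5 -> L2 hit  d=D]
2: R B0 -> L0 miss  d=-]
3: R B0 -> L0 hit  d=-]
4: W B3 -> L0 miss  d=D]
5: R B5 -> L2 hit  d=D]
6: R B3 -> L0 hit  d=D]
7: W B4 -> L1 miss  d=D]
8: W B0 -> L0 miss wb->B3  d=D]
9: R B0 -> L0 hit  d=D]
10: R B1 -> L1 miss wb->B4  d=-]
11: W B1 -> L1 hit  d=D]
12: W B1 -> L1 hit  d=D]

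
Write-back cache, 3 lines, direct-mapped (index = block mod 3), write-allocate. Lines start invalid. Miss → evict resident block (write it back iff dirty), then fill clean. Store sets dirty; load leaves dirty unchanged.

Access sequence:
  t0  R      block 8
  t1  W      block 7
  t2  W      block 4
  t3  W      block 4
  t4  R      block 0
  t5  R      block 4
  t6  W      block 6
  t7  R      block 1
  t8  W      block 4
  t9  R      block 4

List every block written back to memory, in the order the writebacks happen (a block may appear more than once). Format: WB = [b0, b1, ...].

WB = [7, 4]

  0 | R B8 → L2 miss [-]
  1 | W B7 → L1 miss [D]
  2 | W B4 → L1 miss wb→B7 [D]
  3 | W B4 → L1 hit [D]
  4 | R B0 → L0 miss [-]
  5 | R B4 → L1 hit [D]
  6 | W B6 → L0 miss [D]
  7 | R B1 → L1 miss wb→B4 [-]
  8 | W B4 → L1 miss [D]
  9 | R B4 → L1 hit [D]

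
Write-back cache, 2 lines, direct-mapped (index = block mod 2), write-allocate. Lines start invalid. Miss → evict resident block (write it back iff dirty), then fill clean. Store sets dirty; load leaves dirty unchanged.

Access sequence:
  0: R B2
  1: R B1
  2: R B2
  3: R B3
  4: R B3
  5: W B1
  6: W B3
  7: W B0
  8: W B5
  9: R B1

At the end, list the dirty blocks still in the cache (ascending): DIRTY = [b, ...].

DIRTY = [0]

  0 | R B2 → L0 miss [-]
  1 | R B1 → L1 miss [-]
  2 | R B2 → L0 hit [-]
  3 | R B3 → L1 miss [-]
  4 | R B3 → L1 hit [-]
  5 | W B1 → L1 miss [D]
  6 | W B3 → L1 miss wb→B1 [D]
  7 | W B0 → L0 miss [D]
  8 | W B5 → L1 miss wb→B3 [D]
  9 | R B1 → L1 miss wb→B5 [-]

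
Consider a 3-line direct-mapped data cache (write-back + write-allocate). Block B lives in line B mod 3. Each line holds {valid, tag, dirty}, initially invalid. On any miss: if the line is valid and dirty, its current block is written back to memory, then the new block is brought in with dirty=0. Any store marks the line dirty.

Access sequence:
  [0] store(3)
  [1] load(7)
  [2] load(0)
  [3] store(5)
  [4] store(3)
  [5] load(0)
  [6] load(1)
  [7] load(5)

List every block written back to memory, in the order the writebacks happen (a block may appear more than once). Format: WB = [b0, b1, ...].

0: W B3 → L0 miss [D]
1: R B7 → L1 miss [-]
2: R B0 → L0 miss wb→B3 [-]
3: W B5 → L2 miss [D]
4: W B3 → L0 miss [D]
5: R B0 → L0 miss wb→B3 [-]
6: R B1 → L1 miss [-]
7: R B5 → L2 hit [D]

WB = [3, 3]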